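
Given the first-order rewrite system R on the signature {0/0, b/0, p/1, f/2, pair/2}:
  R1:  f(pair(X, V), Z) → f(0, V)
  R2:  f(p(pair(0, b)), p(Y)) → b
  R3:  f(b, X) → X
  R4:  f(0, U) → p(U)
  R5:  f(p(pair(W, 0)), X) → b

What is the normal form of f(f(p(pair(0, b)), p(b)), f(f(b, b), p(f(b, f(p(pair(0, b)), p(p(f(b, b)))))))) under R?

p(b)

1. f(f(p(pair(0, b)), p(b)), f(f(b, b), p(f(b, f(p(pair(0, b)), p(p(f(b, b))))))))  →  f(b, f(f(b, b), p(f(b, f(p(pair(0, b)), p(p(f(b, b))))))))   [R2 at 1]
2. f(b, f(f(b, b), p(f(b, f(p(pair(0, b)), p(p(f(b, b))))))))  →  f(f(b, b), p(f(b, f(p(pair(0, b)), p(p(f(b, b)))))))   [R3 at ε]
3. f(f(b, b), p(f(b, f(p(pair(0, b)), p(p(f(b, b)))))))  →  f(b, p(f(b, f(p(pair(0, b)), p(p(f(b, b)))))))   [R3 at 1]
4. f(b, p(f(b, f(p(pair(0, b)), p(p(f(b, b)))))))  →  p(f(b, f(p(pair(0, b)), p(p(f(b, b))))))   [R3 at ε]
5. p(f(b, f(p(pair(0, b)), p(p(f(b, b))))))  →  p(f(p(pair(0, b)), p(p(f(b, b)))))   [R3 at 1]
6. p(f(p(pair(0, b)), p(p(f(b, b)))))  →  p(b)   [R2 at 1]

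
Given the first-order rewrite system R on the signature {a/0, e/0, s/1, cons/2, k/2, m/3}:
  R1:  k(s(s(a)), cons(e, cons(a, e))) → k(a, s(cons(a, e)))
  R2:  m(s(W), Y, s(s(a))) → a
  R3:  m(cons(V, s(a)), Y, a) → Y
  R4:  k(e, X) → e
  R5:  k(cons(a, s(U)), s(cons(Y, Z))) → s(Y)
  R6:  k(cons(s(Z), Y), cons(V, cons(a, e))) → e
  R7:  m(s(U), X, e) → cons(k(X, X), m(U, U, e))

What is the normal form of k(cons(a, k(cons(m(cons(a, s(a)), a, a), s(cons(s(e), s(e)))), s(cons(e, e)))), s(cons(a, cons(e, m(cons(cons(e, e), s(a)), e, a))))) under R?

s(a)

1. k(cons(a, k(cons(m(cons(a, s(a)), a, a), s(cons(s(e), s(e)))), s(cons(e, e)))), s(cons(a, cons(e, m(cons(cons(e, e), s(a)), e, a)))))  →  k(cons(a, k(cons(a, s(cons(s(e), s(e)))), s(cons(e, e)))), s(cons(a, cons(e, m(cons(cons(e, e), s(a)), e, a)))))   [R3 at 1.2.1.1]
2. k(cons(a, k(cons(a, s(cons(s(e), s(e)))), s(cons(e, e)))), s(cons(a, cons(e, m(cons(cons(e, e), s(a)), e, a)))))  →  k(cons(a, s(e)), s(cons(a, cons(e, m(cons(cons(e, e), s(a)), e, a)))))   [R5 at 1.2]
3. k(cons(a, s(e)), s(cons(a, cons(e, m(cons(cons(e, e), s(a)), e, a)))))  →  s(a)   [R5 at ε]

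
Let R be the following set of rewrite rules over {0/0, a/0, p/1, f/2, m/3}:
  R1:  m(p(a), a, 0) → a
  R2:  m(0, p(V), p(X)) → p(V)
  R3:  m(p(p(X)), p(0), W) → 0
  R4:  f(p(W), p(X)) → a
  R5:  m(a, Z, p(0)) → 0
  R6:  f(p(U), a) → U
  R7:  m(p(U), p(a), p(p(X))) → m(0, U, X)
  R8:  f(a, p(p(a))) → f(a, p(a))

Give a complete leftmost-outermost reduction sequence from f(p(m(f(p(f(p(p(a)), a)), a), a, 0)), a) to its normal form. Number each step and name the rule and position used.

a

1. f(p(m(f(p(f(p(p(a)), a)), a), a, 0)), a)  →  m(f(p(f(p(p(a)), a)), a), a, 0)   [R6 at ε]
2. m(f(p(f(p(p(a)), a)), a), a, 0)  →  m(f(p(p(a)), a), a, 0)   [R6 at 1]
3. m(f(p(p(a)), a), a, 0)  →  m(p(a), a, 0)   [R6 at 1]
4. m(p(a), a, 0)  →  a   [R1 at ε]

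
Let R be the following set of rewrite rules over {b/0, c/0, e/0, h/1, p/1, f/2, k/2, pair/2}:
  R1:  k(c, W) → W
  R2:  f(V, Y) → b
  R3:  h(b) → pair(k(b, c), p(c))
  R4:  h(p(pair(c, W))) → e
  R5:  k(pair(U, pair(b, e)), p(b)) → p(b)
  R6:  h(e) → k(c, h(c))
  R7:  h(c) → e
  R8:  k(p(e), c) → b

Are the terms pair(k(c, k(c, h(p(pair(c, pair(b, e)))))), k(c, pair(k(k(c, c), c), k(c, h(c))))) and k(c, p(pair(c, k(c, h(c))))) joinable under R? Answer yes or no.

Reduce t₁ = pair(k(c, k(c, h(p(pair(c, pair(b, e)))))), k(c, pair(k(k(c, c), c), k(c, h(c))))):
1. pair(k(c, k(c, h(p(pair(c, pair(b, e)))))), k(c, pair(k(k(c, c), c), k(c, h(c)))))  →  pair(k(c, h(p(pair(c, pair(b, e))))), k(c, pair(k(k(c, c), c), k(c, h(c)))))   [R1 at 1]
2. pair(k(c, h(p(pair(c, pair(b, e))))), k(c, pair(k(k(c, c), c), k(c, h(c)))))  →  pair(h(p(pair(c, pair(b, e)))), k(c, pair(k(k(c, c), c), k(c, h(c)))))   [R1 at 1]
3. pair(h(p(pair(c, pair(b, e)))), k(c, pair(k(k(c, c), c), k(c, h(c)))))  →  pair(e, k(c, pair(k(k(c, c), c), k(c, h(c)))))   [R4 at 1]
4. pair(e, k(c, pair(k(k(c, c), c), k(c, h(c)))))  →  pair(e, pair(k(k(c, c), c), k(c, h(c))))   [R1 at 2]
5. pair(e, pair(k(k(c, c), c), k(c, h(c))))  →  pair(e, pair(k(c, c), k(c, h(c))))   [R1 at 2.1.1]
6. pair(e, pair(k(c, c), k(c, h(c))))  →  pair(e, pair(c, k(c, h(c))))   [R1 at 2.1]
7. pair(e, pair(c, k(c, h(c))))  →  pair(e, pair(c, h(c)))   [R1 at 2.2]
8. pair(e, pair(c, h(c)))  →  pair(e, pair(c, e))   [R7 at 2.2]

Reduce t₂ = k(c, p(pair(c, k(c, h(c))))):
1. k(c, p(pair(c, k(c, h(c)))))  →  p(pair(c, k(c, h(c))))   [R1 at ε]
2. p(pair(c, k(c, h(c))))  →  p(pair(c, h(c)))   [R1 at 1.2]
3. p(pair(c, h(c)))  →  p(pair(c, e))   [R7 at 1.2]

no — NF(t₁) = pair(e, pair(c, e)), NF(t₂) = p(pair(c, e))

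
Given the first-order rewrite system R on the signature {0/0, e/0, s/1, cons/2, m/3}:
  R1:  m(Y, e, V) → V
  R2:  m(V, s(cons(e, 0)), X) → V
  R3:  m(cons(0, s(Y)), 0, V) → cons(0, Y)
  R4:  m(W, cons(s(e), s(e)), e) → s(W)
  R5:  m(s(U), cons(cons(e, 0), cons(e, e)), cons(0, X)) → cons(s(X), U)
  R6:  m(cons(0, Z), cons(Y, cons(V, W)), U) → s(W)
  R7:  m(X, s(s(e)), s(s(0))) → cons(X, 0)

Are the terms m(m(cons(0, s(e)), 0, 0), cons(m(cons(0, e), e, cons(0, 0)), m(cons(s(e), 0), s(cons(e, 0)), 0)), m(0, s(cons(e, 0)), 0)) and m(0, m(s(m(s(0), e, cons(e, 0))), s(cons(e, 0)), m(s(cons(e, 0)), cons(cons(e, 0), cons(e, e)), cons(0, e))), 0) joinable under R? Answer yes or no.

no — NF(t₁) = s(0), NF(t₂) = 0

Reduce t₁ = m(m(cons(0, s(e)), 0, 0), cons(m(cons(0, e), e, cons(0, 0)), m(cons(s(e), 0), s(cons(e, 0)), 0)), m(0, s(cons(e, 0)), 0)):
1. m(m(cons(0, s(e)), 0, 0), cons(m(cons(0, e), e, cons(0, 0)), m(cons(s(e), 0), s(cons(e, 0)), 0)), m(0, s(cons(e, 0)), 0))  →  m(cons(0, e), cons(m(cons(0, e), e, cons(0, 0)), m(cons(s(e), 0), s(cons(e, 0)), 0)), m(0, s(cons(e, 0)), 0))   [R3 at 1]
2. m(cons(0, e), cons(m(cons(0, e), e, cons(0, 0)), m(cons(s(e), 0), s(cons(e, 0)), 0)), m(0, s(cons(e, 0)), 0))  →  m(cons(0, e), cons(cons(0, 0), m(cons(s(e), 0), s(cons(e, 0)), 0)), m(0, s(cons(e, 0)), 0))   [R1 at 2.1]
3. m(cons(0, e), cons(cons(0, 0), m(cons(s(e), 0), s(cons(e, 0)), 0)), m(0, s(cons(e, 0)), 0))  →  m(cons(0, e), cons(cons(0, 0), cons(s(e), 0)), m(0, s(cons(e, 0)), 0))   [R2 at 2.2]
4. m(cons(0, e), cons(cons(0, 0), cons(s(e), 0)), m(0, s(cons(e, 0)), 0))  →  s(0)   [R6 at ε]

Reduce t₂ = m(0, m(s(m(s(0), e, cons(e, 0))), s(cons(e, 0)), m(s(cons(e, 0)), cons(cons(e, 0), cons(e, e)), cons(0, e))), 0):
1. m(0, m(s(m(s(0), e, cons(e, 0))), s(cons(e, 0)), m(s(cons(e, 0)), cons(cons(e, 0), cons(e, e)), cons(0, e))), 0)  →  m(0, s(m(s(0), e, cons(e, 0))), 0)   [R2 at 2]
2. m(0, s(m(s(0), e, cons(e, 0))), 0)  →  m(0, s(cons(e, 0)), 0)   [R1 at 2.1]
3. m(0, s(cons(e, 0)), 0)  →  0   [R2 at ε]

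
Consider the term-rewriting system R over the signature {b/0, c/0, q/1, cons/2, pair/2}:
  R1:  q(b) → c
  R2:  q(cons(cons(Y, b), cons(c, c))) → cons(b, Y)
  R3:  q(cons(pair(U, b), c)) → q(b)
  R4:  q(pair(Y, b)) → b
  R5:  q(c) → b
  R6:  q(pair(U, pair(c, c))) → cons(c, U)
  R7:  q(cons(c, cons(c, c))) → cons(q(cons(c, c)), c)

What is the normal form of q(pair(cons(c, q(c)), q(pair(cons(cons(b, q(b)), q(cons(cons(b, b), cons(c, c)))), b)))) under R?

b

1. q(pair(cons(c, q(c)), q(pair(cons(cons(b, q(b)), q(cons(cons(b, b), cons(c, c)))), b))))  →  q(pair(cons(c, b), q(pair(cons(cons(b, q(b)), q(cons(cons(b, b), cons(c, c)))), b))))   [R5 at 1.1.2]
2. q(pair(cons(c, b), q(pair(cons(cons(b, q(b)), q(cons(cons(b, b), cons(c, c)))), b))))  →  q(pair(cons(c, b), b))   [R4 at 1.2]
3. q(pair(cons(c, b), b))  →  b   [R4 at ε]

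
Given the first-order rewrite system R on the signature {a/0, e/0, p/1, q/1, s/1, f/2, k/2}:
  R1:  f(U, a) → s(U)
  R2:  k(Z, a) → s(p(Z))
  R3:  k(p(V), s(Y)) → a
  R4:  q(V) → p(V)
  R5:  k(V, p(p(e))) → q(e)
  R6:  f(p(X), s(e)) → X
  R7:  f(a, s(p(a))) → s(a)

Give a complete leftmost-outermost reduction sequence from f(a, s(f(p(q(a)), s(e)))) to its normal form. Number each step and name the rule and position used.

s(a)

1. f(a, s(f(p(q(a)), s(e))))  →  f(a, s(q(a)))   [R6 at 2.1]
2. f(a, s(q(a)))  →  f(a, s(p(a)))   [R4 at 2.1]
3. f(a, s(p(a)))  →  s(a)   [R7 at ε]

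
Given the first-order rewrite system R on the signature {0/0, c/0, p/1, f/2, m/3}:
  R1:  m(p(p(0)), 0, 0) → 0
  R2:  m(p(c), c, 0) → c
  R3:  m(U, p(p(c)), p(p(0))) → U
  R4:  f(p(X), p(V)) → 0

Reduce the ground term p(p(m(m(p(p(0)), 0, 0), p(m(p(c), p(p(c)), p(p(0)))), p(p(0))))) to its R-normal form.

p(p(0))

1. p(p(m(m(p(p(0)), 0, 0), p(m(p(c), p(p(c)), p(p(0)))), p(p(0)))))  →  p(p(m(0, p(m(p(c), p(p(c)), p(p(0)))), p(p(0)))))   [R1 at 1.1.1]
2. p(p(m(0, p(m(p(c), p(p(c)), p(p(0)))), p(p(0)))))  →  p(p(m(0, p(p(c)), p(p(0)))))   [R3 at 1.1.2.1]
3. p(p(m(0, p(p(c)), p(p(0)))))  →  p(p(0))   [R3 at 1.1]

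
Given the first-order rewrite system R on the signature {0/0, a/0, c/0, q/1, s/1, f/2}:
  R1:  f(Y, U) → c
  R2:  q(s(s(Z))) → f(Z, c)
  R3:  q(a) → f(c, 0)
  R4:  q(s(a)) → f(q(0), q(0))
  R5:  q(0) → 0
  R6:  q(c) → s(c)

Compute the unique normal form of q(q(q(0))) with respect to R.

0

1. q(q(q(0)))  →  q(q(0))   [R5 at 1.1]
2. q(q(0))  →  q(0)   [R5 at 1]
3. q(0)  →  0   [R5 at ε]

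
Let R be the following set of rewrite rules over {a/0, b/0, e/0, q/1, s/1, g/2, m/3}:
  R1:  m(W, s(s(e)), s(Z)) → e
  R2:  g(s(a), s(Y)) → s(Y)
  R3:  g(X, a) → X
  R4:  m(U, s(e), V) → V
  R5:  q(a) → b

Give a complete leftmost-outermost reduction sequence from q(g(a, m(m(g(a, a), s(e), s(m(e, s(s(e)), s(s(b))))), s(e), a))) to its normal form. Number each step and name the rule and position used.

b

1. q(g(a, m(m(g(a, a), s(e), s(m(e, s(s(e)), s(s(b))))), s(e), a)))  →  q(g(a, a))   [R4 at 1.2]
2. q(g(a, a))  →  q(a)   [R3 at 1]
3. q(a)  →  b   [R5 at ε]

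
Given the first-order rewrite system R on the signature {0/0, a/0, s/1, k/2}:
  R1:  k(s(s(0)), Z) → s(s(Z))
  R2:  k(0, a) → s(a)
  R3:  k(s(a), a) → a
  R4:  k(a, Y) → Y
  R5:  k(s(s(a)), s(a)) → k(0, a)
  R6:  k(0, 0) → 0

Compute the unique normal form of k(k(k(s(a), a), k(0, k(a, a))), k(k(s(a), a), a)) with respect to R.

1. k(k(k(s(a), a), k(0, k(a, a))), k(k(s(a), a), a))  →  k(k(a, k(0, k(a, a))), k(k(s(a), a), a))   [R3 at 1.1]
2. k(k(a, k(0, k(a, a))), k(k(s(a), a), a))  →  k(k(0, k(a, a)), k(k(s(a), a), a))   [R4 at 1]
3. k(k(0, k(a, a)), k(k(s(a), a), a))  →  k(k(0, a), k(k(s(a), a), a))   [R4 at 1.2]
4. k(k(0, a), k(k(s(a), a), a))  →  k(s(a), k(k(s(a), a), a))   [R2 at 1]
5. k(s(a), k(k(s(a), a), a))  →  k(s(a), k(a, a))   [R3 at 2.1]
6. k(s(a), k(a, a))  →  k(s(a), a)   [R4 at 2]
7. k(s(a), a)  →  a   [R3 at ε]

a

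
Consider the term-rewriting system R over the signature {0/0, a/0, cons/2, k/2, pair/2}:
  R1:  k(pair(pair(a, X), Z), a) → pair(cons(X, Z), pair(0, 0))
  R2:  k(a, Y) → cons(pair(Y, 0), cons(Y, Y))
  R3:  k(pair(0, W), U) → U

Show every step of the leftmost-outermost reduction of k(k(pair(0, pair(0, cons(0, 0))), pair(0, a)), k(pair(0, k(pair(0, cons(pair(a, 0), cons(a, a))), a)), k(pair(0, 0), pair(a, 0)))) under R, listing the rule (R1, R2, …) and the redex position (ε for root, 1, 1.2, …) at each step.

pair(a, 0)

1. k(k(pair(0, pair(0, cons(0, 0))), pair(0, a)), k(pair(0, k(pair(0, cons(pair(a, 0), cons(a, a))), a)), k(pair(0, 0), pair(a, 0))))  →  k(pair(0, a), k(pair(0, k(pair(0, cons(pair(a, 0), cons(a, a))), a)), k(pair(0, 0), pair(a, 0))))   [R3 at 1]
2. k(pair(0, a), k(pair(0, k(pair(0, cons(pair(a, 0), cons(a, a))), a)), k(pair(0, 0), pair(a, 0))))  →  k(pair(0, k(pair(0, cons(pair(a, 0), cons(a, a))), a)), k(pair(0, 0), pair(a, 0)))   [R3 at ε]
3. k(pair(0, k(pair(0, cons(pair(a, 0), cons(a, a))), a)), k(pair(0, 0), pair(a, 0)))  →  k(pair(0, 0), pair(a, 0))   [R3 at ε]
4. k(pair(0, 0), pair(a, 0))  →  pair(a, 0)   [R3 at ε]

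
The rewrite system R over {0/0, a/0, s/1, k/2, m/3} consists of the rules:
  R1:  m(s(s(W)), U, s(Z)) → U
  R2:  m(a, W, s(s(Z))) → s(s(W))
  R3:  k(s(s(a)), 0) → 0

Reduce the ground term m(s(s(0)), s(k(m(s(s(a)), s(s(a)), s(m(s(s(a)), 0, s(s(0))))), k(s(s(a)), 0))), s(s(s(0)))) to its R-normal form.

1. m(s(s(0)), s(k(m(s(s(a)), s(s(a)), s(m(s(s(a)), 0, s(s(0))))), k(s(s(a)), 0))), s(s(s(0))))  →  s(k(m(s(s(a)), s(s(a)), s(m(s(s(a)), 0, s(s(0))))), k(s(s(a)), 0)))   [R1 at ε]
2. s(k(m(s(s(a)), s(s(a)), s(m(s(s(a)), 0, s(s(0))))), k(s(s(a)), 0)))  →  s(k(s(s(a)), k(s(s(a)), 0)))   [R1 at 1.1]
3. s(k(s(s(a)), k(s(s(a)), 0)))  →  s(k(s(s(a)), 0))   [R3 at 1.2]
4. s(k(s(s(a)), 0))  →  s(0)   [R3 at 1]

s(0)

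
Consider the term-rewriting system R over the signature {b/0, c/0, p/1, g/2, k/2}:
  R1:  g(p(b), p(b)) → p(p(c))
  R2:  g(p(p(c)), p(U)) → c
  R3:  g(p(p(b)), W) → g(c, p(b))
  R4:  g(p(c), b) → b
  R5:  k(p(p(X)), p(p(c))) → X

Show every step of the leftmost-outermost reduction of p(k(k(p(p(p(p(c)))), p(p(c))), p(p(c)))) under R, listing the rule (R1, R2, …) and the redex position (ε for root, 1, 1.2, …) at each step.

1. p(k(k(p(p(p(p(c)))), p(p(c))), p(p(c))))  →  p(k(p(p(c)), p(p(c))))   [R5 at 1.1]
2. p(k(p(p(c)), p(p(c))))  →  p(c)   [R5 at 1]

p(c)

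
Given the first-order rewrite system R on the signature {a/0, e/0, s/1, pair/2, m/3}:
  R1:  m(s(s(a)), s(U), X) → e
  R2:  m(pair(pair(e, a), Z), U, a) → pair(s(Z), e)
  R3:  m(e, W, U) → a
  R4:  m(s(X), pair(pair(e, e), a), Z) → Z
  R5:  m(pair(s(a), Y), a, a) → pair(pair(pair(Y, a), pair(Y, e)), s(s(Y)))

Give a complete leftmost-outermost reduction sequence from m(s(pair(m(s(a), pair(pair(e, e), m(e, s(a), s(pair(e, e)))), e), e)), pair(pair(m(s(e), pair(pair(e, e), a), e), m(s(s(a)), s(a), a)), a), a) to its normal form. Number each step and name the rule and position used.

a

1. m(s(pair(m(s(a), pair(pair(e, e), m(e, s(a), s(pair(e, e)))), e), e)), pair(pair(m(s(e), pair(pair(e, e), a), e), m(s(s(a)), s(a), a)), a), a)  →  m(s(pair(m(s(a), pair(pair(e, e), a), e), e)), pair(pair(m(s(e), pair(pair(e, e), a), e), m(s(s(a)), s(a), a)), a), a)   [R3 at 1.1.1.2.2]
2. m(s(pair(m(s(a), pair(pair(e, e), a), e), e)), pair(pair(m(s(e), pair(pair(e, e), a), e), m(s(s(a)), s(a), a)), a), a)  →  m(s(pair(e, e)), pair(pair(m(s(e), pair(pair(e, e), a), e), m(s(s(a)), s(a), a)), a), a)   [R4 at 1.1.1]
3. m(s(pair(e, e)), pair(pair(m(s(e), pair(pair(e, e), a), e), m(s(s(a)), s(a), a)), a), a)  →  m(s(pair(e, e)), pair(pair(e, m(s(s(a)), s(a), a)), a), a)   [R4 at 2.1.1]
4. m(s(pair(e, e)), pair(pair(e, m(s(s(a)), s(a), a)), a), a)  →  m(s(pair(e, e)), pair(pair(e, e), a), a)   [R1 at 2.1.2]
5. m(s(pair(e, e)), pair(pair(e, e), a), a)  →  a   [R4 at ε]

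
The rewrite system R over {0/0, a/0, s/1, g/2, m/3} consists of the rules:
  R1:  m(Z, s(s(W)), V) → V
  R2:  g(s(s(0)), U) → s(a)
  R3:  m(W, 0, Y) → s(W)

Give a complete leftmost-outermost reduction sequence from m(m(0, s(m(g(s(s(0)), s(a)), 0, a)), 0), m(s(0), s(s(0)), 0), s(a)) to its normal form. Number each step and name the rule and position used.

1. m(m(0, s(m(g(s(s(0)), s(a)), 0, a)), 0), m(s(0), s(s(0)), 0), s(a))  →  m(m(0, s(s(g(s(s(0)), s(a)))), 0), m(s(0), s(s(0)), 0), s(a))   [R3 at 1.2.1]
2. m(m(0, s(s(g(s(s(0)), s(a)))), 0), m(s(0), s(s(0)), 0), s(a))  →  m(0, m(s(0), s(s(0)), 0), s(a))   [R1 at 1]
3. m(0, m(s(0), s(s(0)), 0), s(a))  →  m(0, 0, s(a))   [R1 at 2]
4. m(0, 0, s(a))  →  s(0)   [R3 at ε]

s(0)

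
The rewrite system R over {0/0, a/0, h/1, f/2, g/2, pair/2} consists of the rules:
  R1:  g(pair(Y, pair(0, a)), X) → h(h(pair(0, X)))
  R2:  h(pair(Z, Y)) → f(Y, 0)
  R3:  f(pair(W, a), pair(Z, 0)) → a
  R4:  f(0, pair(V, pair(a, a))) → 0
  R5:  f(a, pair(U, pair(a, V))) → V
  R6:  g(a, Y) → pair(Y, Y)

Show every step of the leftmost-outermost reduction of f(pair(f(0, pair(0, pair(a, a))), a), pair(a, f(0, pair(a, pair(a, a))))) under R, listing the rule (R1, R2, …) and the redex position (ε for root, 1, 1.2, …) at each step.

a

1. f(pair(f(0, pair(0, pair(a, a))), a), pair(a, f(0, pair(a, pair(a, a)))))  →  f(pair(0, a), pair(a, f(0, pair(a, pair(a, a)))))   [R4 at 1.1]
2. f(pair(0, a), pair(a, f(0, pair(a, pair(a, a)))))  →  f(pair(0, a), pair(a, 0))   [R4 at 2.2]
3. f(pair(0, a), pair(a, 0))  →  a   [R3 at ε]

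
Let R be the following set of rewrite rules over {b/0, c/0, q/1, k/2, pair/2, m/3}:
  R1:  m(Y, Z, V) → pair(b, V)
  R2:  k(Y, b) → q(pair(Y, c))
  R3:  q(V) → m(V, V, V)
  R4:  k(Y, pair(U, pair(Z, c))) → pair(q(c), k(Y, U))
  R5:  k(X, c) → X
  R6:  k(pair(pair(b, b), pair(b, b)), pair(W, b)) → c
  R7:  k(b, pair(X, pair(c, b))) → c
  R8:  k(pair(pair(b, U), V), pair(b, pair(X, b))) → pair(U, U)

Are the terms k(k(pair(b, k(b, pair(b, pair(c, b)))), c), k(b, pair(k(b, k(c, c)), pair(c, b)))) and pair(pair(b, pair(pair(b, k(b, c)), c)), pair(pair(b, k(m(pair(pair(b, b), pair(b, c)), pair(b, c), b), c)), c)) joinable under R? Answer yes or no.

Reduce t₁ = k(k(pair(b, k(b, pair(b, pair(c, b)))), c), k(b, pair(k(b, k(c, c)), pair(c, b)))):
1. k(k(pair(b, k(b, pair(b, pair(c, b)))), c), k(b, pair(k(b, k(c, c)), pair(c, b))))  →  k(pair(b, k(b, pair(b, pair(c, b)))), k(b, pair(k(b, k(c, c)), pair(c, b))))   [R5 at 1]
2. k(pair(b, k(b, pair(b, pair(c, b)))), k(b, pair(k(b, k(c, c)), pair(c, b))))  →  k(pair(b, c), k(b, pair(k(b, k(c, c)), pair(c, b))))   [R7 at 1.2]
3. k(pair(b, c), k(b, pair(k(b, k(c, c)), pair(c, b))))  →  k(pair(b, c), c)   [R7 at 2]
4. k(pair(b, c), c)  →  pair(b, c)   [R5 at ε]

Reduce t₂ = pair(pair(b, pair(pair(b, k(b, c)), c)), pair(pair(b, k(m(pair(pair(b, b), pair(b, c)), pair(b, c), b), c)), c)):
1. pair(pair(b, pair(pair(b, k(b, c)), c)), pair(pair(b, k(m(pair(pair(b, b), pair(b, c)), pair(b, c), b), c)), c))  →  pair(pair(b, pair(pair(b, b), c)), pair(pair(b, k(m(pair(pair(b, b), pair(b, c)), pair(b, c), b), c)), c))   [R5 at 1.2.1.2]
2. pair(pair(b, pair(pair(b, b), c)), pair(pair(b, k(m(pair(pair(b, b), pair(b, c)), pair(b, c), b), c)), c))  →  pair(pair(b, pair(pair(b, b), c)), pair(pair(b, m(pair(pair(b, b), pair(b, c)), pair(b, c), b)), c))   [R5 at 2.1.2]
3. pair(pair(b, pair(pair(b, b), c)), pair(pair(b, m(pair(pair(b, b), pair(b, c)), pair(b, c), b)), c))  →  pair(pair(b, pair(pair(b, b), c)), pair(pair(b, pair(b, b)), c))   [R1 at 2.1.2]

no — NF(t₁) = pair(b, c), NF(t₂) = pair(pair(b, pair(pair(b, b), c)), pair(pair(b, pair(b, b)), c))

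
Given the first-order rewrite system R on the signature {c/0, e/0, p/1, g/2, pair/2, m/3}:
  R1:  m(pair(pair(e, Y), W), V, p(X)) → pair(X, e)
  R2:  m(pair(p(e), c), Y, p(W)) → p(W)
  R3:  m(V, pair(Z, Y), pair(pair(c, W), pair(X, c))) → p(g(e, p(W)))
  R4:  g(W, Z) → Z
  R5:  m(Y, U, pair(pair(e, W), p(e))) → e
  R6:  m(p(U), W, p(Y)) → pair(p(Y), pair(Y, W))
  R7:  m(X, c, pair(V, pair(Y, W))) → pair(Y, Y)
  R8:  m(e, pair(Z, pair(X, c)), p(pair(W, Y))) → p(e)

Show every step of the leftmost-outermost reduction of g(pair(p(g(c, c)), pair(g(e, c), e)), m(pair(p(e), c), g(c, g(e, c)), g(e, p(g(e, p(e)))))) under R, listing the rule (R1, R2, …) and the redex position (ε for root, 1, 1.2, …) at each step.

1. g(pair(p(g(c, c)), pair(g(e, c), e)), m(pair(p(e), c), g(c, g(e, c)), g(e, p(g(e, p(e))))))  →  m(pair(p(e), c), g(c, g(e, c)), g(e, p(g(e, p(e)))))   [R4 at ε]
2. m(pair(p(e), c), g(c, g(e, c)), g(e, p(g(e, p(e)))))  →  m(pair(p(e), c), g(e, c), g(e, p(g(e, p(e)))))   [R4 at 2]
3. m(pair(p(e), c), g(e, c), g(e, p(g(e, p(e)))))  →  m(pair(p(e), c), c, g(e, p(g(e, p(e)))))   [R4 at 2]
4. m(pair(p(e), c), c, g(e, p(g(e, p(e)))))  →  m(pair(p(e), c), c, p(g(e, p(e))))   [R4 at 3]
5. m(pair(p(e), c), c, p(g(e, p(e))))  →  p(g(e, p(e)))   [R2 at ε]
6. p(g(e, p(e)))  →  p(p(e))   [R4 at 1]

p(p(e))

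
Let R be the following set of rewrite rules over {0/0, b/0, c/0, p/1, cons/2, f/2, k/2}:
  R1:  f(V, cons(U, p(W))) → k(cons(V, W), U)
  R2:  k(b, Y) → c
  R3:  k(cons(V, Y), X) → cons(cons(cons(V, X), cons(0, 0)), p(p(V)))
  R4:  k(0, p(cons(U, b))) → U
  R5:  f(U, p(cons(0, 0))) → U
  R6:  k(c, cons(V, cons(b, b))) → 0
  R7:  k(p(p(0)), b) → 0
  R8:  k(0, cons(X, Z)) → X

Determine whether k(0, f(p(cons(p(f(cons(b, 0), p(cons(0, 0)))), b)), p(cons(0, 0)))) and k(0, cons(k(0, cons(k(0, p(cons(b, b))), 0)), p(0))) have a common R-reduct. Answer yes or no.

Reduce t₁ = k(0, f(p(cons(p(f(cons(b, 0), p(cons(0, 0)))), b)), p(cons(0, 0)))):
1. k(0, f(p(cons(p(f(cons(b, 0), p(cons(0, 0)))), b)), p(cons(0, 0))))  →  k(0, p(cons(p(f(cons(b, 0), p(cons(0, 0)))), b)))   [R5 at 2]
2. k(0, p(cons(p(f(cons(b, 0), p(cons(0, 0)))), b)))  →  p(f(cons(b, 0), p(cons(0, 0))))   [R4 at ε]
3. p(f(cons(b, 0), p(cons(0, 0))))  →  p(cons(b, 0))   [R5 at 1]

Reduce t₂ = k(0, cons(k(0, cons(k(0, p(cons(b, b))), 0)), p(0))):
1. k(0, cons(k(0, cons(k(0, p(cons(b, b))), 0)), p(0)))  →  k(0, cons(k(0, p(cons(b, b))), 0))   [R8 at ε]
2. k(0, cons(k(0, p(cons(b, b))), 0))  →  k(0, p(cons(b, b)))   [R8 at ε]
3. k(0, p(cons(b, b)))  →  b   [R4 at ε]

no — NF(t₁) = p(cons(b, 0)), NF(t₂) = b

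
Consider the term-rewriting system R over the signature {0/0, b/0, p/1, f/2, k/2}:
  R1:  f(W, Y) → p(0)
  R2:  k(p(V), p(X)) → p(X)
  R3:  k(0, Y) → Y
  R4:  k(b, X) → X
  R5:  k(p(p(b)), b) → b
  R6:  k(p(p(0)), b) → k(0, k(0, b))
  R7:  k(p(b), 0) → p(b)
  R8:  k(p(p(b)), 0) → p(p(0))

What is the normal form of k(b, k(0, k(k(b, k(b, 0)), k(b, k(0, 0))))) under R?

0

1. k(b, k(0, k(k(b, k(b, 0)), k(b, k(0, 0)))))  →  k(0, k(k(b, k(b, 0)), k(b, k(0, 0))))   [R4 at ε]
2. k(0, k(k(b, k(b, 0)), k(b, k(0, 0))))  →  k(k(b, k(b, 0)), k(b, k(0, 0)))   [R3 at ε]
3. k(k(b, k(b, 0)), k(b, k(0, 0)))  →  k(k(b, 0), k(b, k(0, 0)))   [R4 at 1]
4. k(k(b, 0), k(b, k(0, 0)))  →  k(0, k(b, k(0, 0)))   [R4 at 1]
5. k(0, k(b, k(0, 0)))  →  k(b, k(0, 0))   [R3 at ε]
6. k(b, k(0, 0))  →  k(0, 0)   [R4 at ε]
7. k(0, 0)  →  0   [R3 at ε]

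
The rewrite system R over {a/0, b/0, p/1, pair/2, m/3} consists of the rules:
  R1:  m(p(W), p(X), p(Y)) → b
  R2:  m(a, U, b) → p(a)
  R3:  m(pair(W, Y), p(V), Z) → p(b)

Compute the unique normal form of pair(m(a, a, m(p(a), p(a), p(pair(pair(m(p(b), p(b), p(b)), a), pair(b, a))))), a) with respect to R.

pair(p(a), a)

1. pair(m(a, a, m(p(a), p(a), p(pair(pair(m(p(b), p(b), p(b)), a), pair(b, a))))), a)  →  pair(m(a, a, b), a)   [R1 at 1.3]
2. pair(m(a, a, b), a)  →  pair(p(a), a)   [R2 at 1]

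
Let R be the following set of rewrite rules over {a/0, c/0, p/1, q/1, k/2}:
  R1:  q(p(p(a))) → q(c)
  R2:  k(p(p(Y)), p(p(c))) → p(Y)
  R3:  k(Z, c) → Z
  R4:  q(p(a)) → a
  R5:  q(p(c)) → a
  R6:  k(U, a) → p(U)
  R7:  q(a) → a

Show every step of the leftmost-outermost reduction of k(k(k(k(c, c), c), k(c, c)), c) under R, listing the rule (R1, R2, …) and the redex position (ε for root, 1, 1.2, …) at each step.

1. k(k(k(k(c, c), c), k(c, c)), c)  →  k(k(k(c, c), c), k(c, c))   [R3 at ε]
2. k(k(k(c, c), c), k(c, c))  →  k(k(c, c), k(c, c))   [R3 at 1]
3. k(k(c, c), k(c, c))  →  k(c, k(c, c))   [R3 at 1]
4. k(c, k(c, c))  →  k(c, c)   [R3 at 2]
5. k(c, c)  →  c   [R3 at ε]

c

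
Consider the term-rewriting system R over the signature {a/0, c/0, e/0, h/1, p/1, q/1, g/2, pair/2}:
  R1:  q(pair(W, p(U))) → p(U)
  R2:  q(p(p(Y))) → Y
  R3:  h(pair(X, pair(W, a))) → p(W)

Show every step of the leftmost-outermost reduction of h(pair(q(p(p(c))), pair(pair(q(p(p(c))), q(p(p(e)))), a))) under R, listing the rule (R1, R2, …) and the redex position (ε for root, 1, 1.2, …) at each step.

p(pair(c, e))

1. h(pair(q(p(p(c))), pair(pair(q(p(p(c))), q(p(p(e)))), a)))  →  p(pair(q(p(p(c))), q(p(p(e)))))   [R3 at ε]
2. p(pair(q(p(p(c))), q(p(p(e)))))  →  p(pair(c, q(p(p(e)))))   [R2 at 1.1]
3. p(pair(c, q(p(p(e)))))  →  p(pair(c, e))   [R2 at 1.2]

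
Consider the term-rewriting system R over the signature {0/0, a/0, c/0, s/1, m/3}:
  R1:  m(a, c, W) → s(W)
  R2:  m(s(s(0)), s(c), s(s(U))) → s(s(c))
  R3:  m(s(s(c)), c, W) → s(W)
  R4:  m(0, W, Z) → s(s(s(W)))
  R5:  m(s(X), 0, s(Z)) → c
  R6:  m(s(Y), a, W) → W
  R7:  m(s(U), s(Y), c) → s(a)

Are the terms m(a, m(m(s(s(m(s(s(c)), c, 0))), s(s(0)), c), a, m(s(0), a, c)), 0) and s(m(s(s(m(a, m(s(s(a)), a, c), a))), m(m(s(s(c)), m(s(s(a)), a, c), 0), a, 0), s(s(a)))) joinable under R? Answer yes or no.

Reduce t₁ = m(a, m(m(s(s(m(s(s(c)), c, 0))), s(s(0)), c), a, m(s(0), a, c)), 0):
1. m(a, m(m(s(s(m(s(s(c)), c, 0))), s(s(0)), c), a, m(s(0), a, c)), 0)  →  m(a, m(s(a), a, m(s(0), a, c)), 0)   [R7 at 2.1]
2. m(a, m(s(a), a, m(s(0), a, c)), 0)  →  m(a, m(s(0), a, c), 0)   [R6 at 2]
3. m(a, m(s(0), a, c), 0)  →  m(a, c, 0)   [R6 at 2]
4. m(a, c, 0)  →  s(0)   [R1 at ε]

Reduce t₂ = s(m(s(s(m(a, m(s(s(a)), a, c), a))), m(m(s(s(c)), m(s(s(a)), a, c), 0), a, 0), s(s(a)))):
1. s(m(s(s(m(a, m(s(s(a)), a, c), a))), m(m(s(s(c)), m(s(s(a)), a, c), 0), a, 0), s(s(a))))  →  s(m(s(s(m(a, c, a))), m(m(s(s(c)), m(s(s(a)), a, c), 0), a, 0), s(s(a))))   [R6 at 1.1.1.1.2]
2. s(m(s(s(m(a, c, a))), m(m(s(s(c)), m(s(s(a)), a, c), 0), a, 0), s(s(a))))  →  s(m(s(s(s(a))), m(m(s(s(c)), m(s(s(a)), a, c), 0), a, 0), s(s(a))))   [R1 at 1.1.1.1]
3. s(m(s(s(s(a))), m(m(s(s(c)), m(s(s(a)), a, c), 0), a, 0), s(s(a))))  →  s(m(s(s(s(a))), m(m(s(s(c)), c, 0), a, 0), s(s(a))))   [R6 at 1.2.1.2]
4. s(m(s(s(s(a))), m(m(s(s(c)), c, 0), a, 0), s(s(a))))  →  s(m(s(s(s(a))), m(s(0), a, 0), s(s(a))))   [R3 at 1.2.1]
5. s(m(s(s(s(a))), m(s(0), a, 0), s(s(a))))  →  s(m(s(s(s(a))), 0, s(s(a))))   [R6 at 1.2]
6. s(m(s(s(s(a))), 0, s(s(a))))  →  s(c)   [R5 at 1]

no — NF(t₁) = s(0), NF(t₂) = s(c)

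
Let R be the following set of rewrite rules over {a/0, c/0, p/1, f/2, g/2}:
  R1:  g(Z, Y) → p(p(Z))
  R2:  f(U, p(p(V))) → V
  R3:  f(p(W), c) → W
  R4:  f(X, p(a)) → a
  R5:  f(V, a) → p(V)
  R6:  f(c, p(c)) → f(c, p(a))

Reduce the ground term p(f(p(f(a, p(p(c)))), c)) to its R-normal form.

1. p(f(p(f(a, p(p(c)))), c))  →  p(f(a, p(p(c))))   [R3 at 1]
2. p(f(a, p(p(c))))  →  p(c)   [R2 at 1]

p(c)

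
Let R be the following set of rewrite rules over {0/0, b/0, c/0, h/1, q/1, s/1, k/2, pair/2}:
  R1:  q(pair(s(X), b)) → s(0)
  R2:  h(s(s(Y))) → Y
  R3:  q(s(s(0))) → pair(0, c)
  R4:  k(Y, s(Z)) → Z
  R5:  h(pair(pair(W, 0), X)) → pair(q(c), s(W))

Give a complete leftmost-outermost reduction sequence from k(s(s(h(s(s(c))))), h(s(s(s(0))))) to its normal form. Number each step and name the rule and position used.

1. k(s(s(h(s(s(c))))), h(s(s(s(0)))))  →  k(s(s(c)), h(s(s(s(0)))))   [R2 at 1.1.1]
2. k(s(s(c)), h(s(s(s(0)))))  →  k(s(s(c)), s(0))   [R2 at 2]
3. k(s(s(c)), s(0))  →  0   [R4 at ε]

0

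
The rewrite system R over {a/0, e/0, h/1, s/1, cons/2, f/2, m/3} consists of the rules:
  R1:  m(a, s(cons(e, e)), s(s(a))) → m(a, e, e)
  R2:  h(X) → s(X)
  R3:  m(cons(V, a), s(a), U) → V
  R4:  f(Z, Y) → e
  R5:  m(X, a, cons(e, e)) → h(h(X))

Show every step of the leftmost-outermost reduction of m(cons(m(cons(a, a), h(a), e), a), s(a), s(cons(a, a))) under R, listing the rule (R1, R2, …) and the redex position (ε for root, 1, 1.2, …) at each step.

1. m(cons(m(cons(a, a), h(a), e), a), s(a), s(cons(a, a)))  →  m(cons(a, a), h(a), e)   [R3 at ε]
2. m(cons(a, a), h(a), e)  →  m(cons(a, a), s(a), e)   [R2 at 2]
3. m(cons(a, a), s(a), e)  →  a   [R3 at ε]

a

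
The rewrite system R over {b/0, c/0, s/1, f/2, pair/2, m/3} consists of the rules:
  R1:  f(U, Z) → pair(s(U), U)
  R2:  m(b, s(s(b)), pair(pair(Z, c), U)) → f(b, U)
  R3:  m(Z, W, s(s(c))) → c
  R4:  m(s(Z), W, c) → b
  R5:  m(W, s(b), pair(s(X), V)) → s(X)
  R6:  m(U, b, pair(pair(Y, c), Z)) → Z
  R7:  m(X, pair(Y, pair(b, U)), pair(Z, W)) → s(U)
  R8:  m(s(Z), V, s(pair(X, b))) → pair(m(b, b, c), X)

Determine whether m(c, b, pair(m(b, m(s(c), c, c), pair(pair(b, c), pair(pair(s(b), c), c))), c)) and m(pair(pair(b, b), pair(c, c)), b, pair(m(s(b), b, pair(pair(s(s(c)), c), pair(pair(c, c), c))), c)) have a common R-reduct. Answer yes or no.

Reduce t₁ = m(c, b, pair(m(b, m(s(c), c, c), pair(pair(b, c), pair(pair(s(b), c), c))), c)):
1. m(c, b, pair(m(b, m(s(c), c, c), pair(pair(b, c), pair(pair(s(b), c), c))), c))  →  m(c, b, pair(m(b, b, pair(pair(b, c), pair(pair(s(b), c), c))), c))   [R4 at 3.1.2]
2. m(c, b, pair(m(b, b, pair(pair(b, c), pair(pair(s(b), c), c))), c))  →  m(c, b, pair(pair(pair(s(b), c), c), c))   [R6 at 3.1]
3. m(c, b, pair(pair(pair(s(b), c), c), c))  →  c   [R6 at ε]

Reduce t₂ = m(pair(pair(b, b), pair(c, c)), b, pair(m(s(b), b, pair(pair(s(s(c)), c), pair(pair(c, c), c))), c)):
1. m(pair(pair(b, b), pair(c, c)), b, pair(m(s(b), b, pair(pair(s(s(c)), c), pair(pair(c, c), c))), c))  →  m(pair(pair(b, b), pair(c, c)), b, pair(pair(pair(c, c), c), c))   [R6 at 3.1]
2. m(pair(pair(b, b), pair(c, c)), b, pair(pair(pair(c, c), c), c))  →  c   [R6 at ε]

yes — NF(t₁) = c, NF(t₂) = c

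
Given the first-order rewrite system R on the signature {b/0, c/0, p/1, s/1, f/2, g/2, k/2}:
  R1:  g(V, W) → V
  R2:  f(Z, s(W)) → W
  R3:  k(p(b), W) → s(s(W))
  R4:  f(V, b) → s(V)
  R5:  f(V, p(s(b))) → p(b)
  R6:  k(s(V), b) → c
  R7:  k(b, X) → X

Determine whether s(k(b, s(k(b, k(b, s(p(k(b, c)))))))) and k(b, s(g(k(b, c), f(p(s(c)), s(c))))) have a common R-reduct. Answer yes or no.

Reduce t₁ = s(k(b, s(k(b, k(b, s(p(k(b, c)))))))):
1. s(k(b, s(k(b, k(b, s(p(k(b, c))))))))  →  s(s(k(b, k(b, s(p(k(b, c)))))))   [R7 at 1]
2. s(s(k(b, k(b, s(p(k(b, c)))))))  →  s(s(k(b, s(p(k(b, c))))))   [R7 at 1.1]
3. s(s(k(b, s(p(k(b, c))))))  →  s(s(s(p(k(b, c)))))   [R7 at 1.1]
4. s(s(s(p(k(b, c)))))  →  s(s(s(p(c))))   [R7 at 1.1.1.1]

Reduce t₂ = k(b, s(g(k(b, c), f(p(s(c)), s(c))))):
1. k(b, s(g(k(b, c), f(p(s(c)), s(c)))))  →  s(g(k(b, c), f(p(s(c)), s(c))))   [R7 at ε]
2. s(g(k(b, c), f(p(s(c)), s(c))))  →  s(k(b, c))   [R1 at 1]
3. s(k(b, c))  →  s(c)   [R7 at 1]

no — NF(t₁) = s(s(s(p(c)))), NF(t₂) = s(c)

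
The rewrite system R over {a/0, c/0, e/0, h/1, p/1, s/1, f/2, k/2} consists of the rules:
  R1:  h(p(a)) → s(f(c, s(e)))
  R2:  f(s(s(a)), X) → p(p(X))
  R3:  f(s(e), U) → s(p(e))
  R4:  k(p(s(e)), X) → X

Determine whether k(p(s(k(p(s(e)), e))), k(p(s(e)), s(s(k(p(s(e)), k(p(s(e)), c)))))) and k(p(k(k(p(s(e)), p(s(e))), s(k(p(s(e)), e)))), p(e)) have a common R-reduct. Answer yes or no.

no — NF(t₁) = s(s(c)), NF(t₂) = p(e)

Reduce t₁ = k(p(s(k(p(s(e)), e))), k(p(s(e)), s(s(k(p(s(e)), k(p(s(e)), c)))))):
1. k(p(s(k(p(s(e)), e))), k(p(s(e)), s(s(k(p(s(e)), k(p(s(e)), c))))))  →  k(p(s(e)), k(p(s(e)), s(s(k(p(s(e)), k(p(s(e)), c))))))   [R4 at 1.1.1]
2. k(p(s(e)), k(p(s(e)), s(s(k(p(s(e)), k(p(s(e)), c))))))  →  k(p(s(e)), s(s(k(p(s(e)), k(p(s(e)), c)))))   [R4 at ε]
3. k(p(s(e)), s(s(k(p(s(e)), k(p(s(e)), c)))))  →  s(s(k(p(s(e)), k(p(s(e)), c))))   [R4 at ε]
4. s(s(k(p(s(e)), k(p(s(e)), c))))  →  s(s(k(p(s(e)), c)))   [R4 at 1.1]
5. s(s(k(p(s(e)), c)))  →  s(s(c))   [R4 at 1.1]

Reduce t₂ = k(p(k(k(p(s(e)), p(s(e))), s(k(p(s(e)), e)))), p(e)):
1. k(p(k(k(p(s(e)), p(s(e))), s(k(p(s(e)), e)))), p(e))  →  k(p(k(p(s(e)), s(k(p(s(e)), e)))), p(e))   [R4 at 1.1.1]
2. k(p(k(p(s(e)), s(k(p(s(e)), e)))), p(e))  →  k(p(s(k(p(s(e)), e))), p(e))   [R4 at 1.1]
3. k(p(s(k(p(s(e)), e))), p(e))  →  k(p(s(e)), p(e))   [R4 at 1.1.1]
4. k(p(s(e)), p(e))  →  p(e)   [R4 at ε]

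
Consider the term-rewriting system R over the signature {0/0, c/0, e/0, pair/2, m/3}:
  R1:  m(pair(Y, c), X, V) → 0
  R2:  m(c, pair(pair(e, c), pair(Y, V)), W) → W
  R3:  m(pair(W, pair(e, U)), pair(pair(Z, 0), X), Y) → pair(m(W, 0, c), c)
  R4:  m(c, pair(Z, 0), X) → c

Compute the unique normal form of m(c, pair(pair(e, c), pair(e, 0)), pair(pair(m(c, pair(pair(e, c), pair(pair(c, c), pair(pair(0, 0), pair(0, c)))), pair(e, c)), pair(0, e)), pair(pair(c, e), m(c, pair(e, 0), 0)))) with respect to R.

pair(pair(pair(e, c), pair(0, e)), pair(pair(c, e), c))

1. m(c, pair(pair(e, c), pair(e, 0)), pair(pair(m(c, pair(pair(e, c), pair(pair(c, c), pair(pair(0, 0), pair(0, c)))), pair(e, c)), pair(0, e)), pair(pair(c, e), m(c, pair(e, 0), 0))))  →  pair(pair(m(c, pair(pair(e, c), pair(pair(c, c), pair(pair(0, 0), pair(0, c)))), pair(e, c)), pair(0, e)), pair(pair(c, e), m(c, pair(e, 0), 0)))   [R2 at ε]
2. pair(pair(m(c, pair(pair(e, c), pair(pair(c, c), pair(pair(0, 0), pair(0, c)))), pair(e, c)), pair(0, e)), pair(pair(c, e), m(c, pair(e, 0), 0)))  →  pair(pair(pair(e, c), pair(0, e)), pair(pair(c, e), m(c, pair(e, 0), 0)))   [R2 at 1.1]
3. pair(pair(pair(e, c), pair(0, e)), pair(pair(c, e), m(c, pair(e, 0), 0)))  →  pair(pair(pair(e, c), pair(0, e)), pair(pair(c, e), c))   [R4 at 2.2]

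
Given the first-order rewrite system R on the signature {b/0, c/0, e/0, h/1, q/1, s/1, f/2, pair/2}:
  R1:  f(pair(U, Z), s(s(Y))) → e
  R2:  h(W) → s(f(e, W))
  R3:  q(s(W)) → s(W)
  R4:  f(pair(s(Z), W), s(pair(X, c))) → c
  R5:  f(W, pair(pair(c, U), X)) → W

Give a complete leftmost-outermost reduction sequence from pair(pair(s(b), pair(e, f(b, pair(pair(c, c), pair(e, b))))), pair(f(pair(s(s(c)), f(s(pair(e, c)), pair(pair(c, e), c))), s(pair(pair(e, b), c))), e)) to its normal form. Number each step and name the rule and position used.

1. pair(pair(s(b), pair(e, f(b, pair(pair(c, c), pair(e, b))))), pair(f(pair(s(s(c)), f(s(pair(e, c)), pair(pair(c, e), c))), s(pair(pair(e, b), c))), e))  →  pair(pair(s(b), pair(e, b)), pair(f(pair(s(s(c)), f(s(pair(e, c)), pair(pair(c, e), c))), s(pair(pair(e, b), c))), e))   [R5 at 1.2.2]
2. pair(pair(s(b), pair(e, b)), pair(f(pair(s(s(c)), f(s(pair(e, c)), pair(pair(c, e), c))), s(pair(pair(e, b), c))), e))  →  pair(pair(s(b), pair(e, b)), pair(c, e))   [R4 at 2.1]

pair(pair(s(b), pair(e, b)), pair(c, e))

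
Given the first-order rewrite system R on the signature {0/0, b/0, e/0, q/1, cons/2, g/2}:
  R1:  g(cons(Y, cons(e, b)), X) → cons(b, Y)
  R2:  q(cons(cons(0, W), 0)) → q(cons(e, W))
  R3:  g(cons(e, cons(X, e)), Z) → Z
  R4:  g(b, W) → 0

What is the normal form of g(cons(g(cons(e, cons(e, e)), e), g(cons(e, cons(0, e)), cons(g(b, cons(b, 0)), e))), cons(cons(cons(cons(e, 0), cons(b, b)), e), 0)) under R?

1. g(cons(g(cons(e, cons(e, e)), e), g(cons(e, cons(0, e)), cons(g(b, cons(b, 0)), e))), cons(cons(cons(cons(e, 0), cons(b, b)), e), 0))  →  g(cons(e, g(cons(e, cons(0, e)), cons(g(b, cons(b, 0)), e))), cons(cons(cons(cons(e, 0), cons(b, b)), e), 0))   [R3 at 1.1]
2. g(cons(e, g(cons(e, cons(0, e)), cons(g(b, cons(b, 0)), e))), cons(cons(cons(cons(e, 0), cons(b, b)), e), 0))  →  g(cons(e, cons(g(b, cons(b, 0)), e)), cons(cons(cons(cons(e, 0), cons(b, b)), e), 0))   [R3 at 1.2]
3. g(cons(e, cons(g(b, cons(b, 0)), e)), cons(cons(cons(cons(e, 0), cons(b, b)), e), 0))  →  cons(cons(cons(cons(e, 0), cons(b, b)), e), 0)   [R3 at ε]

cons(cons(cons(cons(e, 0), cons(b, b)), e), 0)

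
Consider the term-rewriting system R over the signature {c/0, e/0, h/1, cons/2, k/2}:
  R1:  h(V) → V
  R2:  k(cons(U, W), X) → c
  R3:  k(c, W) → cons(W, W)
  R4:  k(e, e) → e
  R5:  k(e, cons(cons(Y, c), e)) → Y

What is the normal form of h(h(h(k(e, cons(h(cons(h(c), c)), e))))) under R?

1. h(h(h(k(e, cons(h(cons(h(c), c)), e)))))  →  h(h(k(e, cons(h(cons(h(c), c)), e))))   [R1 at ε]
2. h(h(k(e, cons(h(cons(h(c), c)), e))))  →  h(k(e, cons(h(cons(h(c), c)), e)))   [R1 at ε]
3. h(k(e, cons(h(cons(h(c), c)), e)))  →  k(e, cons(h(cons(h(c), c)), e))   [R1 at ε]
4. k(e, cons(h(cons(h(c), c)), e))  →  k(e, cons(cons(h(c), c), e))   [R1 at 2.1]
5. k(e, cons(cons(h(c), c), e))  →  h(c)   [R5 at ε]
6. h(c)  →  c   [R1 at ε]

c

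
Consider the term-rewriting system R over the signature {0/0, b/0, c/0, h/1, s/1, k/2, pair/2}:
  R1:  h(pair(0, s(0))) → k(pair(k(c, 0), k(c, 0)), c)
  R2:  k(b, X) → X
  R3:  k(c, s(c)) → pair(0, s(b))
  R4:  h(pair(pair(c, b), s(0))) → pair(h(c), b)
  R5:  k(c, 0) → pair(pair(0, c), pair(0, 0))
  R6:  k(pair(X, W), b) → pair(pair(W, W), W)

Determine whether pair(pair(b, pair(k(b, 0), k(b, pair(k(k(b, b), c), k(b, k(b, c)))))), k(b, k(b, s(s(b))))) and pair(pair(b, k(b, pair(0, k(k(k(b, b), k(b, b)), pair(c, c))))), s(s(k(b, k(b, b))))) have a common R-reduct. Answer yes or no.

yes — NF(t₁) = pair(pair(b, pair(0, pair(c, c))), s(s(b))), NF(t₂) = pair(pair(b, pair(0, pair(c, c))), s(s(b)))

Reduce t₁ = pair(pair(b, pair(k(b, 0), k(b, pair(k(k(b, b), c), k(b, k(b, c)))))), k(b, k(b, s(s(b))))):
1. pair(pair(b, pair(k(b, 0), k(b, pair(k(k(b, b), c), k(b, k(b, c)))))), k(b, k(b, s(s(b)))))  →  pair(pair(b, pair(0, k(b, pair(k(k(b, b), c), k(b, k(b, c)))))), k(b, k(b, s(s(b)))))   [R2 at 1.2.1]
2. pair(pair(b, pair(0, k(b, pair(k(k(b, b), c), k(b, k(b, c)))))), k(b, k(b, s(s(b)))))  →  pair(pair(b, pair(0, pair(k(k(b, b), c), k(b, k(b, c))))), k(b, k(b, s(s(b)))))   [R2 at 1.2.2]
3. pair(pair(b, pair(0, pair(k(k(b, b), c), k(b, k(b, c))))), k(b, k(b, s(s(b)))))  →  pair(pair(b, pair(0, pair(k(b, c), k(b, k(b, c))))), k(b, k(b, s(s(b)))))   [R2 at 1.2.2.1.1]
4. pair(pair(b, pair(0, pair(k(b, c), k(b, k(b, c))))), k(b, k(b, s(s(b)))))  →  pair(pair(b, pair(0, pair(c, k(b, k(b, c))))), k(b, k(b, s(s(b)))))   [R2 at 1.2.2.1]
5. pair(pair(b, pair(0, pair(c, k(b, k(b, c))))), k(b, k(b, s(s(b)))))  →  pair(pair(b, pair(0, pair(c, k(b, c)))), k(b, k(b, s(s(b)))))   [R2 at 1.2.2.2]
6. pair(pair(b, pair(0, pair(c, k(b, c)))), k(b, k(b, s(s(b)))))  →  pair(pair(b, pair(0, pair(c, c))), k(b, k(b, s(s(b)))))   [R2 at 1.2.2.2]
7. pair(pair(b, pair(0, pair(c, c))), k(b, k(b, s(s(b)))))  →  pair(pair(b, pair(0, pair(c, c))), k(b, s(s(b))))   [R2 at 2]
8. pair(pair(b, pair(0, pair(c, c))), k(b, s(s(b))))  →  pair(pair(b, pair(0, pair(c, c))), s(s(b)))   [R2 at 2]

Reduce t₂ = pair(pair(b, k(b, pair(0, k(k(k(b, b), k(b, b)), pair(c, c))))), s(s(k(b, k(b, b))))):
1. pair(pair(b, k(b, pair(0, k(k(k(b, b), k(b, b)), pair(c, c))))), s(s(k(b, k(b, b)))))  →  pair(pair(b, pair(0, k(k(k(b, b), k(b, b)), pair(c, c)))), s(s(k(b, k(b, b)))))   [R2 at 1.2]
2. pair(pair(b, pair(0, k(k(k(b, b), k(b, b)), pair(c, c)))), s(s(k(b, k(b, b)))))  →  pair(pair(b, pair(0, k(k(b, k(b, b)), pair(c, c)))), s(s(k(b, k(b, b)))))   [R2 at 1.2.2.1.1]
3. pair(pair(b, pair(0, k(k(b, k(b, b)), pair(c, c)))), s(s(k(b, k(b, b)))))  →  pair(pair(b, pair(0, k(k(b, b), pair(c, c)))), s(s(k(b, k(b, b)))))   [R2 at 1.2.2.1]
4. pair(pair(b, pair(0, k(k(b, b), pair(c, c)))), s(s(k(b, k(b, b)))))  →  pair(pair(b, pair(0, k(b, pair(c, c)))), s(s(k(b, k(b, b)))))   [R2 at 1.2.2.1]
5. pair(pair(b, pair(0, k(b, pair(c, c)))), s(s(k(b, k(b, b)))))  →  pair(pair(b, pair(0, pair(c, c))), s(s(k(b, k(b, b)))))   [R2 at 1.2.2]
6. pair(pair(b, pair(0, pair(c, c))), s(s(k(b, k(b, b)))))  →  pair(pair(b, pair(0, pair(c, c))), s(s(k(b, b))))   [R2 at 2.1.1]
7. pair(pair(b, pair(0, pair(c, c))), s(s(k(b, b))))  →  pair(pair(b, pair(0, pair(c, c))), s(s(b)))   [R2 at 2.1.1]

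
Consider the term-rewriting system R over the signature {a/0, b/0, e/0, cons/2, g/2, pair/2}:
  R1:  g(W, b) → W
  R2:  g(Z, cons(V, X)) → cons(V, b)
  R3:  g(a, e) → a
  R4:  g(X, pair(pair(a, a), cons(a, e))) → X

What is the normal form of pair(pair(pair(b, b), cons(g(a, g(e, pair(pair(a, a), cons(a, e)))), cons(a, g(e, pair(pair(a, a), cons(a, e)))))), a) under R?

pair(pair(pair(b, b), cons(a, cons(a, e))), a)

1. pair(pair(pair(b, b), cons(g(a, g(e, pair(pair(a, a), cons(a, e)))), cons(a, g(e, pair(pair(a, a), cons(a, e)))))), a)  →  pair(pair(pair(b, b), cons(g(a, e), cons(a, g(e, pair(pair(a, a), cons(a, e)))))), a)   [R4 at 1.2.1.2]
2. pair(pair(pair(b, b), cons(g(a, e), cons(a, g(e, pair(pair(a, a), cons(a, e)))))), a)  →  pair(pair(pair(b, b), cons(a, cons(a, g(e, pair(pair(a, a), cons(a, e)))))), a)   [R3 at 1.2.1]
3. pair(pair(pair(b, b), cons(a, cons(a, g(e, pair(pair(a, a), cons(a, e)))))), a)  →  pair(pair(pair(b, b), cons(a, cons(a, e))), a)   [R4 at 1.2.2.2]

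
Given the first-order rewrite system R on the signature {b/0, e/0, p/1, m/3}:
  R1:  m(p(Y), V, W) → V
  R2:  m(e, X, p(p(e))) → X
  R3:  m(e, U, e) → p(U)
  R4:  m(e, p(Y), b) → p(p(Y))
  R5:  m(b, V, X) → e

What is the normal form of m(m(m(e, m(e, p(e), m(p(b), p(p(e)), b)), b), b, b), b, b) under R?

1. m(m(m(e, m(e, p(e), m(p(b), p(p(e)), b)), b), b, b), b, b)  →  m(m(m(e, m(e, p(e), p(p(e))), b), b, b), b, b)   [R1 at 1.1.2.3]
2. m(m(m(e, m(e, p(e), p(p(e))), b), b, b), b, b)  →  m(m(m(e, p(e), b), b, b), b, b)   [R2 at 1.1.2]
3. m(m(m(e, p(e), b), b, b), b, b)  →  m(m(p(p(e)), b, b), b, b)   [R4 at 1.1]
4. m(m(p(p(e)), b, b), b, b)  →  m(b, b, b)   [R1 at 1]
5. m(b, b, b)  →  e   [R5 at ε]

e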